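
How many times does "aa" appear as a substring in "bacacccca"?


Searching for "aa" in "bacacccca"
Scanning each position:
  Position 0: "ba" => no
  Position 1: "ac" => no
  Position 2: "ca" => no
  Position 3: "ac" => no
  Position 4: "cc" => no
  Position 5: "cc" => no
  Position 6: "cc" => no
  Position 7: "ca" => no
Total occurrences: 0

0


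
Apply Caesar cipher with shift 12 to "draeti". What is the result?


Caesar cipher: shift "draeti" by 12
  'd' (pos 3) + 12 = pos 15 = 'p'
  'r' (pos 17) + 12 = pos 3 = 'd'
  'a' (pos 0) + 12 = pos 12 = 'm'
  'e' (pos 4) + 12 = pos 16 = 'q'
  't' (pos 19) + 12 = pos 5 = 'f'
  'i' (pos 8) + 12 = pos 20 = 'u'
Result: pdmqfu

pdmqfu


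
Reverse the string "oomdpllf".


Input: oomdpllf
Reading characters right to left:
  Position 7: 'f'
  Position 6: 'l'
  Position 5: 'l'
  Position 4: 'p'
  Position 3: 'd'
  Position 2: 'm'
  Position 1: 'o'
  Position 0: 'o'
Reversed: fllpdmoo

fllpdmoo


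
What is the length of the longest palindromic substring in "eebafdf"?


Input: "eebafdf"
Checking substrings for palindromes:
  [4:7] "fdf" (len 3) => palindrome
  [0:2] "ee" (len 2) => palindrome
Longest palindromic substring: "fdf" with length 3

3


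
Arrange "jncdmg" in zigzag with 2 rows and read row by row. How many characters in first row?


Zigzag "jncdmg" into 2 rows:
Placing characters:
  'j' => row 0
  'n' => row 1
  'c' => row 0
  'd' => row 1
  'm' => row 0
  'g' => row 1
Rows:
  Row 0: "jcm"
  Row 1: "ndg"
First row length: 3

3


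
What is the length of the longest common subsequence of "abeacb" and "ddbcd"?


LCS of "abeacb" and "ddbcd"
DP table:
           d    d    b    c    d
      0    0    0    0    0    0
  a   0    0    0    0    0    0
  b   0    0    0    1    1    1
  e   0    0    0    1    1    1
  a   0    0    0    1    1    1
  c   0    0    0    1    2    2
  b   0    0    0    1    2    2
LCS length = dp[6][5] = 2

2


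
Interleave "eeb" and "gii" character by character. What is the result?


Interleaving "eeb" and "gii":
  Position 0: 'e' from first, 'g' from second => "eg"
  Position 1: 'e' from first, 'i' from second => "ei"
  Position 2: 'b' from first, 'i' from second => "bi"
Result: egeibi

egeibi


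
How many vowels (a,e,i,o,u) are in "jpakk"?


Input: jpakk
Checking each character:
  'j' at position 0: consonant
  'p' at position 1: consonant
  'a' at position 2: vowel (running total: 1)
  'k' at position 3: consonant
  'k' at position 4: consonant
Total vowels: 1

1


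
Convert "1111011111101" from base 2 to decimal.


Input: "1111011111101" in base 2
Positional expansion:
  Digit '1' (value 1) x 2^12 = 4096
  Digit '1' (value 1) x 2^11 = 2048
  Digit '1' (value 1) x 2^10 = 1024
  Digit '1' (value 1) x 2^9 = 512
  Digit '0' (value 0) x 2^8 = 0
  Digit '1' (value 1) x 2^7 = 128
  Digit '1' (value 1) x 2^6 = 64
  Digit '1' (value 1) x 2^5 = 32
  Digit '1' (value 1) x 2^4 = 16
  Digit '1' (value 1) x 2^3 = 8
  Digit '1' (value 1) x 2^2 = 4
  Digit '0' (value 0) x 2^1 = 0
  Digit '1' (value 1) x 2^0 = 1
Sum = 7933

7933


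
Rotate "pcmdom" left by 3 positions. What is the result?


Input: "pcmdom", rotate left by 3
First 3 characters: "pcm"
Remaining characters: "dom"
Concatenate remaining + first: "dom" + "pcm" = "dompcm"

dompcm


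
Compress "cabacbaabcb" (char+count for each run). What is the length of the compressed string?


Input: cabacbaabcb
Runs:
  'c' x 1 => "c1"
  'a' x 1 => "a1"
  'b' x 1 => "b1"
  'a' x 1 => "a1"
  'c' x 1 => "c1"
  'b' x 1 => "b1"
  'a' x 2 => "a2"
  'b' x 1 => "b1"
  'c' x 1 => "c1"
  'b' x 1 => "b1"
Compressed: "c1a1b1a1c1b1a2b1c1b1"
Compressed length: 20

20


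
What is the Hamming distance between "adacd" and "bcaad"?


Comparing "adacd" and "bcaad" position by position:
  Position 0: 'a' vs 'b' => differ
  Position 1: 'd' vs 'c' => differ
  Position 2: 'a' vs 'a' => same
  Position 3: 'c' vs 'a' => differ
  Position 4: 'd' vs 'd' => same
Total differences (Hamming distance): 3

3


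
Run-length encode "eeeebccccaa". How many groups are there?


Input: eeeebccccaa
Scanning for consecutive runs:
  Group 1: 'e' x 4 (positions 0-3)
  Group 2: 'b' x 1 (positions 4-4)
  Group 3: 'c' x 4 (positions 5-8)
  Group 4: 'a' x 2 (positions 9-10)
Total groups: 4

4


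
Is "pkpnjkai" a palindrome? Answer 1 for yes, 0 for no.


Input: pkpnjkai
Reversed: iakjnpkp
  Compare pos 0 ('p') with pos 7 ('i'): MISMATCH
  Compare pos 1 ('k') with pos 6 ('a'): MISMATCH
  Compare pos 2 ('p') with pos 5 ('k'): MISMATCH
  Compare pos 3 ('n') with pos 4 ('j'): MISMATCH
Result: not a palindrome

0


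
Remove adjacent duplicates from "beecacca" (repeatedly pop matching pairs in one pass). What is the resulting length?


Input: beecacca
Stack-based adjacent duplicate removal:
  Read 'b': push. Stack: b
  Read 'e': push. Stack: be
  Read 'e': matches stack top 'e' => pop. Stack: b
  Read 'c': push. Stack: bc
  Read 'a': push. Stack: bca
  Read 'c': push. Stack: bcac
  Read 'c': matches stack top 'c' => pop. Stack: bca
  Read 'a': matches stack top 'a' => pop. Stack: bc
Final stack: "bc" (length 2)

2


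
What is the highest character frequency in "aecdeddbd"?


Input: aecdeddbd
Character counts:
  'a': 1
  'b': 1
  'c': 1
  'd': 4
  'e': 2
Maximum frequency: 4

4


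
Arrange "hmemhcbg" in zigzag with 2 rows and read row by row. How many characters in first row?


Zigzag "hmemhcbg" into 2 rows:
Placing characters:
  'h' => row 0
  'm' => row 1
  'e' => row 0
  'm' => row 1
  'h' => row 0
  'c' => row 1
  'b' => row 0
  'g' => row 1
Rows:
  Row 0: "hehb"
  Row 1: "mmcg"
First row length: 4

4


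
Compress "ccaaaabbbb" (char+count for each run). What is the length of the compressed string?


Input: ccaaaabbbb
Runs:
  'c' x 2 => "c2"
  'a' x 4 => "a4"
  'b' x 4 => "b4"
Compressed: "c2a4b4"
Compressed length: 6

6


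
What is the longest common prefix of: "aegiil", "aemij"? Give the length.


Words: aegiil, aemij
  Position 0: all 'a' => match
  Position 1: all 'e' => match
  Position 2: ('g', 'm') => mismatch, stop
LCP = "ae" (length 2)

2


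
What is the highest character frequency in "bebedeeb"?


Input: bebedeeb
Character counts:
  'b': 3
  'd': 1
  'e': 4
Maximum frequency: 4

4


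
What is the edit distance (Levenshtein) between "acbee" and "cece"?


Computing edit distance: "acbee" -> "cece"
DP table:
           c    e    c    e
      0    1    2    3    4
  a   1    1    2    3    4
  c   2    1    2    2    3
  b   3    2    2    3    3
  e   4    3    2    3    3
  e   5    4    3    3    3
Edit distance = dp[5][4] = 3

3


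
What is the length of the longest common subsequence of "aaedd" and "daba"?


LCS of "aaedd" and "daba"
DP table:
           d    a    b    a
      0    0    0    0    0
  a   0    0    1    1    1
  a   0    0    1    1    2
  e   0    0    1    1    2
  d   0    1    1    1    2
  d   0    1    1    1    2
LCS length = dp[5][4] = 2

2


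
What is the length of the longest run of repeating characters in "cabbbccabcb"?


Input: "cabbbccabcb"
Scanning for longest run:
  Position 1 ('a'): new char, reset run to 1
  Position 2 ('b'): new char, reset run to 1
  Position 3 ('b'): continues run of 'b', length=2
  Position 4 ('b'): continues run of 'b', length=3
  Position 5 ('c'): new char, reset run to 1
  Position 6 ('c'): continues run of 'c', length=2
  Position 7 ('a'): new char, reset run to 1
  Position 8 ('b'): new char, reset run to 1
  Position 9 ('c'): new char, reset run to 1
  Position 10 ('b'): new char, reset run to 1
Longest run: 'b' with length 3

3


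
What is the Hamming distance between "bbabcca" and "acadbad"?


Comparing "bbabcca" and "acadbad" position by position:
  Position 0: 'b' vs 'a' => differ
  Position 1: 'b' vs 'c' => differ
  Position 2: 'a' vs 'a' => same
  Position 3: 'b' vs 'd' => differ
  Position 4: 'c' vs 'b' => differ
  Position 5: 'c' vs 'a' => differ
  Position 6: 'a' vs 'd' => differ
Total differences (Hamming distance): 6

6


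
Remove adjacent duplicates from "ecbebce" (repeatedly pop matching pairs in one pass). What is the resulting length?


Input: ecbebce
Stack-based adjacent duplicate removal:
  Read 'e': push. Stack: e
  Read 'c': push. Stack: ec
  Read 'b': push. Stack: ecb
  Read 'e': push. Stack: ecbe
  Read 'b': push. Stack: ecbeb
  Read 'c': push. Stack: ecbebc
  Read 'e': push. Stack: ecbebce
Final stack: "ecbebce" (length 7)

7


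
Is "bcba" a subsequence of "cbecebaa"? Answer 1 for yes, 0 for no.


Check if "bcba" is a subsequence of "cbecebaa"
Greedy scan:
  Position 0 ('c'): no match needed
  Position 1 ('b'): matches sub[0] = 'b'
  Position 2 ('e'): no match needed
  Position 3 ('c'): matches sub[1] = 'c'
  Position 4 ('e'): no match needed
  Position 5 ('b'): matches sub[2] = 'b'
  Position 6 ('a'): matches sub[3] = 'a'
  Position 7 ('a'): no match needed
All 4 characters matched => is a subsequence

1


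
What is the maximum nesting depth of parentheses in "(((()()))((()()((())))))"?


Input: "(((()()))((()()((())))))"
Tracking depth:
  Position 0 '(': depth becomes 1
  Position 1 '(': depth becomes 2
  Position 2 '(': depth becomes 3
  Position 3 '(': depth becomes 4
  Position 4 ')': depth becomes 3
  Position 5 '(': depth becomes 4
  Position 6 ')': depth becomes 3
  Position 7 ')': depth becomes 2
  Position 8 ')': depth becomes 1
  Position 9 '(': depth becomes 2
  Position 10 '(': depth becomes 3
  Position 11 '(': depth becomes 4
  Position 12 ')': depth becomes 3
  Position 13 '(': depth becomes 4
  Position 14 ')': depth becomes 3
  Position 15 '(': depth becomes 4
  Position 16 '(': depth becomes 5
  Position 17 '(': depth becomes 6
  Position 18 ')': depth becomes 5
  Position 19 ')': depth becomes 4
  Position 20 ')': depth becomes 3
  Position 21 ')': depth becomes 2
  Position 22 ')': depth becomes 1
  Position 23 ')': depth becomes 0
Maximum depth reached: 6

6


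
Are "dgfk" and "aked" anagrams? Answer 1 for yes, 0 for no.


Strings: "dgfk", "aked"
Sorted first:  dfgk
Sorted second: adek
Differ at position 0: 'd' vs 'a' => not anagrams

0


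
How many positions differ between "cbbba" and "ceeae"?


Comparing "cbbba" and "ceeae" position by position:
  Position 0: 'c' vs 'c' => same
  Position 1: 'b' vs 'e' => DIFFER
  Position 2: 'b' vs 'e' => DIFFER
  Position 3: 'b' vs 'a' => DIFFER
  Position 4: 'a' vs 'e' => DIFFER
Positions that differ: 4

4


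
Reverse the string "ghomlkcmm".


Input: ghomlkcmm
Reading characters right to left:
  Position 8: 'm'
  Position 7: 'm'
  Position 6: 'c'
  Position 5: 'k'
  Position 4: 'l'
  Position 3: 'm'
  Position 2: 'o'
  Position 1: 'h'
  Position 0: 'g'
Reversed: mmcklmohg

mmcklmohg


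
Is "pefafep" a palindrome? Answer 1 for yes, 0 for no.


Input: pefafep
Reversed: pefafep
  Compare pos 0 ('p') with pos 6 ('p'): match
  Compare pos 1 ('e') with pos 5 ('e'): match
  Compare pos 2 ('f') with pos 4 ('f'): match
Result: palindrome

1


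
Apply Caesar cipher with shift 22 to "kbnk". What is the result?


Caesar cipher: shift "kbnk" by 22
  'k' (pos 10) + 22 = pos 6 = 'g'
  'b' (pos 1) + 22 = pos 23 = 'x'
  'n' (pos 13) + 22 = pos 9 = 'j'
  'k' (pos 10) + 22 = pos 6 = 'g'
Result: gxjg

gxjg


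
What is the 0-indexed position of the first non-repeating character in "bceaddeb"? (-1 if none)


Input: bceaddeb
Character frequencies:
  'a': 1
  'b': 2
  'c': 1
  'd': 2
  'e': 2
Scanning left to right for freq == 1:
  Position 0 ('b'): freq=2, skip
  Position 1 ('c'): unique! => answer = 1

1


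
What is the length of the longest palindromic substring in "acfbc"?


Input: "acfbc"
Checking substrings for palindromes:
  No multi-char palindromic substrings found
Longest palindromic substring: "a" with length 1

1


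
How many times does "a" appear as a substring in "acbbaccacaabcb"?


Searching for "a" in "acbbaccacaabcb"
Scanning each position:
  Position 0: "a" => MATCH
  Position 1: "c" => no
  Position 2: "b" => no
  Position 3: "b" => no
  Position 4: "a" => MATCH
  Position 5: "c" => no
  Position 6: "c" => no
  Position 7: "a" => MATCH
  Position 8: "c" => no
  Position 9: "a" => MATCH
  Position 10: "a" => MATCH
  Position 11: "b" => no
  Position 12: "c" => no
  Position 13: "b" => no
Total occurrences: 5

5


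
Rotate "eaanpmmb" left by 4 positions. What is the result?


Input: "eaanpmmb", rotate left by 4
First 4 characters: "eaan"
Remaining characters: "pmmb"
Concatenate remaining + first: "pmmb" + "eaan" = "pmmbeaan"

pmmbeaan


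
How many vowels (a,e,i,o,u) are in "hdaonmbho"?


Input: hdaonmbho
Checking each character:
  'h' at position 0: consonant
  'd' at position 1: consonant
  'a' at position 2: vowel (running total: 1)
  'o' at position 3: vowel (running total: 2)
  'n' at position 4: consonant
  'm' at position 5: consonant
  'b' at position 6: consonant
  'h' at position 7: consonant
  'o' at position 8: vowel (running total: 3)
Total vowels: 3

3


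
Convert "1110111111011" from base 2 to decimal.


Input: "1110111111011" in base 2
Positional expansion:
  Digit '1' (value 1) x 2^12 = 4096
  Digit '1' (value 1) x 2^11 = 2048
  Digit '1' (value 1) x 2^10 = 1024
  Digit '0' (value 0) x 2^9 = 0
  Digit '1' (value 1) x 2^8 = 256
  Digit '1' (value 1) x 2^7 = 128
  Digit '1' (value 1) x 2^6 = 64
  Digit '1' (value 1) x 2^5 = 32
  Digit '1' (value 1) x 2^4 = 16
  Digit '1' (value 1) x 2^3 = 8
  Digit '0' (value 0) x 2^2 = 0
  Digit '1' (value 1) x 2^1 = 2
  Digit '1' (value 1) x 2^0 = 1
Sum = 7675

7675


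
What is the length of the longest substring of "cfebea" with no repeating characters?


Input: "cfebea"
Sliding window (track last position of each char):
  Position 0 ('c'): window [0,0] length 1 -- new best
  Position 1 ('f'): window [0,1] length 2 -- new best
  Position 2 ('e'): window [0,2] length 3 -- new best
  Position 3 ('b'): window [0,3] length 4 -- new best
  Position 4 ('e'): repeat (last at 2), move window start to 3
  Position 4 ('e'): window [3,4] length 2
  Position 5 ('a'): window [3,5] length 3
Longest substring with no repeats: "cfeb" with length 4

4


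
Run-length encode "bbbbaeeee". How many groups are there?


Input: bbbbaeeee
Scanning for consecutive runs:
  Group 1: 'b' x 4 (positions 0-3)
  Group 2: 'a' x 1 (positions 4-4)
  Group 3: 'e' x 4 (positions 5-8)
Total groups: 3

3


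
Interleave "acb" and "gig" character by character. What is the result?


Interleaving "acb" and "gig":
  Position 0: 'a' from first, 'g' from second => "ag"
  Position 1: 'c' from first, 'i' from second => "ci"
  Position 2: 'b' from first, 'g' from second => "bg"
Result: agcibg

agcibg


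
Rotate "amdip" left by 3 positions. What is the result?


Input: "amdip", rotate left by 3
First 3 characters: "amd"
Remaining characters: "ip"
Concatenate remaining + first: "ip" + "amd" = "ipamd"

ipamd


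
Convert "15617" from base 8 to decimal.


Input: "15617" in base 8
Positional expansion:
  Digit '1' (value 1) x 8^4 = 4096
  Digit '5' (value 5) x 8^3 = 2560
  Digit '6' (value 6) x 8^2 = 384
  Digit '1' (value 1) x 8^1 = 8
  Digit '7' (value 7) x 8^0 = 7
Sum = 7055

7055


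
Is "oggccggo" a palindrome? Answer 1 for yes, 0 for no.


Input: oggccggo
Reversed: oggccggo
  Compare pos 0 ('o') with pos 7 ('o'): match
  Compare pos 1 ('g') with pos 6 ('g'): match
  Compare pos 2 ('g') with pos 5 ('g'): match
  Compare pos 3 ('c') with pos 4 ('c'): match
Result: palindrome

1


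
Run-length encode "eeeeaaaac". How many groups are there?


Input: eeeeaaaac
Scanning for consecutive runs:
  Group 1: 'e' x 4 (positions 0-3)
  Group 2: 'a' x 4 (positions 4-7)
  Group 3: 'c' x 1 (positions 8-8)
Total groups: 3

3


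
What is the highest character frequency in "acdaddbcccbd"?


Input: acdaddbcccbd
Character counts:
  'a': 2
  'b': 2
  'c': 4
  'd': 4
Maximum frequency: 4

4


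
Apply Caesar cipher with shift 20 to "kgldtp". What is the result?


Caesar cipher: shift "kgldtp" by 20
  'k' (pos 10) + 20 = pos 4 = 'e'
  'g' (pos 6) + 20 = pos 0 = 'a'
  'l' (pos 11) + 20 = pos 5 = 'f'
  'd' (pos 3) + 20 = pos 23 = 'x'
  't' (pos 19) + 20 = pos 13 = 'n'
  'p' (pos 15) + 20 = pos 9 = 'j'
Result: eafxnj

eafxnj


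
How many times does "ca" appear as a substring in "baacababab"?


Searching for "ca" in "baacababab"
Scanning each position:
  Position 0: "ba" => no
  Position 1: "aa" => no
  Position 2: "ac" => no
  Position 3: "ca" => MATCH
  Position 4: "ab" => no
  Position 5: "ba" => no
  Position 6: "ab" => no
  Position 7: "ba" => no
  Position 8: "ab" => no
Total occurrences: 1

1


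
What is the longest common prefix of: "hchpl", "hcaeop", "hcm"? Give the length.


Words: hchpl, hcaeop, hcm
  Position 0: all 'h' => match
  Position 1: all 'c' => match
  Position 2: ('h', 'a', 'm') => mismatch, stop
LCP = "hc" (length 2)

2


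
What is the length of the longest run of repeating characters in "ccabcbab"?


Input: "ccabcbab"
Scanning for longest run:
  Position 1 ('c'): continues run of 'c', length=2
  Position 2 ('a'): new char, reset run to 1
  Position 3 ('b'): new char, reset run to 1
  Position 4 ('c'): new char, reset run to 1
  Position 5 ('b'): new char, reset run to 1
  Position 6 ('a'): new char, reset run to 1
  Position 7 ('b'): new char, reset run to 1
Longest run: 'c' with length 2

2


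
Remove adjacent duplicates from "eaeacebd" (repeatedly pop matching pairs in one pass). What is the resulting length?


Input: eaeacebd
Stack-based adjacent duplicate removal:
  Read 'e': push. Stack: e
  Read 'a': push. Stack: ea
  Read 'e': push. Stack: eae
  Read 'a': push. Stack: eaea
  Read 'c': push. Stack: eaeac
  Read 'e': push. Stack: eaeace
  Read 'b': push. Stack: eaeaceb
  Read 'd': push. Stack: eaeacebd
Final stack: "eaeacebd" (length 8)

8


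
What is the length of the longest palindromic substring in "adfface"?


Input: "adfface"
Checking substrings for palindromes:
  [2:4] "ff" (len 2) => palindrome
Longest palindromic substring: "ff" with length 2

2


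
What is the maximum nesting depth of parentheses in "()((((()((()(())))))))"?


Input: "()((((()((()(())))))))"
Tracking depth:
  Position 0 '(': depth becomes 1
  Position 1 ')': depth becomes 0
  Position 2 '(': depth becomes 1
  Position 3 '(': depth becomes 2
  Position 4 '(': depth becomes 3
  Position 5 '(': depth becomes 4
  Position 6 '(': depth becomes 5
  Position 7 ')': depth becomes 4
  Position 8 '(': depth becomes 5
  Position 9 '(': depth becomes 6
  Position 10 '(': depth becomes 7
  Position 11 ')': depth becomes 6
  Position 12 '(': depth becomes 7
  Position 13 '(': depth becomes 8
  Position 14 ')': depth becomes 7
  Position 15 ')': depth becomes 6
  Position 16 ')': depth becomes 5
  Position 17 ')': depth becomes 4
  Position 18 ')': depth becomes 3
  Position 19 ')': depth becomes 2
  Position 20 ')': depth becomes 1
  Position 21 ')': depth becomes 0
Maximum depth reached: 8

8


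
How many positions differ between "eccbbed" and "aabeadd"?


Comparing "eccbbed" and "aabeadd" position by position:
  Position 0: 'e' vs 'a' => DIFFER
  Position 1: 'c' vs 'a' => DIFFER
  Position 2: 'c' vs 'b' => DIFFER
  Position 3: 'b' vs 'e' => DIFFER
  Position 4: 'b' vs 'a' => DIFFER
  Position 5: 'e' vs 'd' => DIFFER
  Position 6: 'd' vs 'd' => same
Positions that differ: 6

6


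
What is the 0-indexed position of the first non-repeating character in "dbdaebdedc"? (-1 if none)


Input: dbdaebdedc
Character frequencies:
  'a': 1
  'b': 2
  'c': 1
  'd': 4
  'e': 2
Scanning left to right for freq == 1:
  Position 0 ('d'): freq=4, skip
  Position 1 ('b'): freq=2, skip
  Position 2 ('d'): freq=4, skip
  Position 3 ('a'): unique! => answer = 3

3


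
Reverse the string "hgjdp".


Input: hgjdp
Reading characters right to left:
  Position 4: 'p'
  Position 3: 'd'
  Position 2: 'j'
  Position 1: 'g'
  Position 0: 'h'
Reversed: pdjgh

pdjgh


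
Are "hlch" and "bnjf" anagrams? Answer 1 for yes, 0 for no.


Strings: "hlch", "bnjf"
Sorted first:  chhl
Sorted second: bfjn
Differ at position 0: 'c' vs 'b' => not anagrams

0


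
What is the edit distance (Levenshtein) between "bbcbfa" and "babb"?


Computing edit distance: "bbcbfa" -> "babb"
DP table:
           b    a    b    b
      0    1    2    3    4
  b   1    0    1    2    3
  b   2    1    1    1    2
  c   3    2    2    2    2
  b   4    3    3    2    2
  f   5    4    4    3    3
  a   6    5    4    4    4
Edit distance = dp[6][4] = 4

4


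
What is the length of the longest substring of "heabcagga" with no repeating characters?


Input: "heabcagga"
Sliding window (track last position of each char):
  Position 0 ('h'): window [0,0] length 1 -- new best
  Position 1 ('e'): window [0,1] length 2 -- new best
  Position 2 ('a'): window [0,2] length 3 -- new best
  Position 3 ('b'): window [0,3] length 4 -- new best
  Position 4 ('c'): window [0,4] length 5 -- new best
  Position 5 ('a'): repeat (last at 2), move window start to 3
  Position 5 ('a'): window [3,5] length 3
  Position 6 ('g'): window [3,6] length 4
  Position 7 ('g'): repeat (last at 6), move window start to 7
  Position 7 ('g'): window [7,7] length 1
  Position 8 ('a'): window [7,8] length 2
Longest substring with no repeats: "heabc" with length 5

5


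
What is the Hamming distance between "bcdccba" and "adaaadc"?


Comparing "bcdccba" and "adaaadc" position by position:
  Position 0: 'b' vs 'a' => differ
  Position 1: 'c' vs 'd' => differ
  Position 2: 'd' vs 'a' => differ
  Position 3: 'c' vs 'a' => differ
  Position 4: 'c' vs 'a' => differ
  Position 5: 'b' vs 'd' => differ
  Position 6: 'a' vs 'c' => differ
Total differences (Hamming distance): 7

7


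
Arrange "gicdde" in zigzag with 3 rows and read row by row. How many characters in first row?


Zigzag "gicdde" into 3 rows:
Placing characters:
  'g' => row 0
  'i' => row 1
  'c' => row 2
  'd' => row 1
  'd' => row 0
  'e' => row 1
Rows:
  Row 0: "gd"
  Row 1: "ide"
  Row 2: "c"
First row length: 2

2


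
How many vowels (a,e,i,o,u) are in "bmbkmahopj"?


Input: bmbkmahopj
Checking each character:
  'b' at position 0: consonant
  'm' at position 1: consonant
  'b' at position 2: consonant
  'k' at position 3: consonant
  'm' at position 4: consonant
  'a' at position 5: vowel (running total: 1)
  'h' at position 6: consonant
  'o' at position 7: vowel (running total: 2)
  'p' at position 8: consonant
  'j' at position 9: consonant
Total vowels: 2

2


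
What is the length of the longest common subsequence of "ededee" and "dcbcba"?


LCS of "ededee" and "dcbcba"
DP table:
           d    c    b    c    b    a
      0    0    0    0    0    0    0
  e   0    0    0    0    0    0    0
  d   0    1    1    1    1    1    1
  e   0    1    1    1    1    1    1
  d   0    1    1    1    1    1    1
  e   0    1    1    1    1    1    1
  e   0    1    1    1    1    1    1
LCS length = dp[6][6] = 1

1


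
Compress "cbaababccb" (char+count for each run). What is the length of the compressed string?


Input: cbaababccb
Runs:
  'c' x 1 => "c1"
  'b' x 1 => "b1"
  'a' x 2 => "a2"
  'b' x 1 => "b1"
  'a' x 1 => "a1"
  'b' x 1 => "b1"
  'c' x 2 => "c2"
  'b' x 1 => "b1"
Compressed: "c1b1a2b1a1b1c2b1"
Compressed length: 16

16


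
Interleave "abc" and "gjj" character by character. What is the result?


Interleaving "abc" and "gjj":
  Position 0: 'a' from first, 'g' from second => "ag"
  Position 1: 'b' from first, 'j' from second => "bj"
  Position 2: 'c' from first, 'j' from second => "cj"
Result: agbjcj

agbjcj


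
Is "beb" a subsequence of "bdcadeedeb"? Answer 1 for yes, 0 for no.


Check if "beb" is a subsequence of "bdcadeedeb"
Greedy scan:
  Position 0 ('b'): matches sub[0] = 'b'
  Position 1 ('d'): no match needed
  Position 2 ('c'): no match needed
  Position 3 ('a'): no match needed
  Position 4 ('d'): no match needed
  Position 5 ('e'): matches sub[1] = 'e'
  Position 6 ('e'): no match needed
  Position 7 ('d'): no match needed
  Position 8 ('e'): no match needed
  Position 9 ('b'): matches sub[2] = 'b'
All 3 characters matched => is a subsequence

1


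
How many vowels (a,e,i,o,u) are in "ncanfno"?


Input: ncanfno
Checking each character:
  'n' at position 0: consonant
  'c' at position 1: consonant
  'a' at position 2: vowel (running total: 1)
  'n' at position 3: consonant
  'f' at position 4: consonant
  'n' at position 5: consonant
  'o' at position 6: vowel (running total: 2)
Total vowels: 2

2


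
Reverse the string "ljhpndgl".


Input: ljhpndgl
Reading characters right to left:
  Position 7: 'l'
  Position 6: 'g'
  Position 5: 'd'
  Position 4: 'n'
  Position 3: 'p'
  Position 2: 'h'
  Position 1: 'j'
  Position 0: 'l'
Reversed: lgdnphjl

lgdnphjl


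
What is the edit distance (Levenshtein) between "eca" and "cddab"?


Computing edit distance: "eca" -> "cddab"
DP table:
           c    d    d    a    b
      0    1    2    3    4    5
  e   1    1    2    3    4    5
  c   2    1    2    3    4    5
  a   3    2    2    3    3    4
Edit distance = dp[3][5] = 4

4


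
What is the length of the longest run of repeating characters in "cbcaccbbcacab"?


Input: "cbcaccbbcacab"
Scanning for longest run:
  Position 1 ('b'): new char, reset run to 1
  Position 2 ('c'): new char, reset run to 1
  Position 3 ('a'): new char, reset run to 1
  Position 4 ('c'): new char, reset run to 1
  Position 5 ('c'): continues run of 'c', length=2
  Position 6 ('b'): new char, reset run to 1
  Position 7 ('b'): continues run of 'b', length=2
  Position 8 ('c'): new char, reset run to 1
  Position 9 ('a'): new char, reset run to 1
  Position 10 ('c'): new char, reset run to 1
  Position 11 ('a'): new char, reset run to 1
  Position 12 ('b'): new char, reset run to 1
Longest run: 'c' with length 2

2


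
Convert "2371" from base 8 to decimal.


Input: "2371" in base 8
Positional expansion:
  Digit '2' (value 2) x 8^3 = 1024
  Digit '3' (value 3) x 8^2 = 192
  Digit '7' (value 7) x 8^1 = 56
  Digit '1' (value 1) x 8^0 = 1
Sum = 1273

1273


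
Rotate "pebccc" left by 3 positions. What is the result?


Input: "pebccc", rotate left by 3
First 3 characters: "peb"
Remaining characters: "ccc"
Concatenate remaining + first: "ccc" + "peb" = "cccpeb"

cccpeb


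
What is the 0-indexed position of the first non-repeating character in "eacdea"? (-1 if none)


Input: eacdea
Character frequencies:
  'a': 2
  'c': 1
  'd': 1
  'e': 2
Scanning left to right for freq == 1:
  Position 0 ('e'): freq=2, skip
  Position 1 ('a'): freq=2, skip
  Position 2 ('c'): unique! => answer = 2

2


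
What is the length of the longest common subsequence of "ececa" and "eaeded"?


LCS of "ececa" and "eaeded"
DP table:
           e    a    e    d    e    d
      0    0    0    0    0    0    0
  e   0    1    1    1    1    1    1
  c   0    1    1    1    1    1    1
  e   0    1    1    2    2    2    2
  c   0    1    1    2    2    2    2
  a   0    1    2    2    2    2    2
LCS length = dp[5][6] = 2

2


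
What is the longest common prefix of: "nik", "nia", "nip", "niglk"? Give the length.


Words: nik, nia, nip, niglk
  Position 0: all 'n' => match
  Position 1: all 'i' => match
  Position 2: ('k', 'a', 'p', 'g') => mismatch, stop
LCP = "ni" (length 2)

2


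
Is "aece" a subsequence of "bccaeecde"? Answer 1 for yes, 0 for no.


Check if "aece" is a subsequence of "bccaeecde"
Greedy scan:
  Position 0 ('b'): no match needed
  Position 1 ('c'): no match needed
  Position 2 ('c'): no match needed
  Position 3 ('a'): matches sub[0] = 'a'
  Position 4 ('e'): matches sub[1] = 'e'
  Position 5 ('e'): no match needed
  Position 6 ('c'): matches sub[2] = 'c'
  Position 7 ('d'): no match needed
  Position 8 ('e'): matches sub[3] = 'e'
All 4 characters matched => is a subsequence

1


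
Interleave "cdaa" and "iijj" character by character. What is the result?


Interleaving "cdaa" and "iijj":
  Position 0: 'c' from first, 'i' from second => "ci"
  Position 1: 'd' from first, 'i' from second => "di"
  Position 2: 'a' from first, 'j' from second => "aj"
  Position 3: 'a' from first, 'j' from second => "aj"
Result: cidiajaj

cidiajaj


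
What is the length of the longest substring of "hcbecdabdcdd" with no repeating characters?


Input: "hcbecdabdcdd"
Sliding window (track last position of each char):
  Position 0 ('h'): window [0,0] length 1 -- new best
  Position 1 ('c'): window [0,1] length 2 -- new best
  Position 2 ('b'): window [0,2] length 3 -- new best
  Position 3 ('e'): window [0,3] length 4 -- new best
  Position 4 ('c'): repeat (last at 1), move window start to 2
  Position 4 ('c'): window [2,4] length 3
  Position 5 ('d'): window [2,5] length 4
  Position 6 ('a'): window [2,6] length 5 -- new best
  Position 7 ('b'): repeat (last at 2), move window start to 3
  Position 7 ('b'): window [3,7] length 5
  Position 8 ('d'): repeat (last at 5), move window start to 6
  Position 8 ('d'): window [6,8] length 3
  Position 9 ('c'): window [6,9] length 4
  Position 10 ('d'): repeat (last at 8), move window start to 9
  Position 10 ('d'): window [9,10] length 2
  Position 11 ('d'): repeat (last at 10), move window start to 11
  Position 11 ('d'): window [11,11] length 1
Longest substring with no repeats: "becda" with length 5

5


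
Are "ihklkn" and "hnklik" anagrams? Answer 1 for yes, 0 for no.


Strings: "ihklkn", "hnklik"
Sorted first:  hikkln
Sorted second: hikkln
Sorted forms match => anagrams

1


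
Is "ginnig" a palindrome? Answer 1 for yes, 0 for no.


Input: ginnig
Reversed: ginnig
  Compare pos 0 ('g') with pos 5 ('g'): match
  Compare pos 1 ('i') with pos 4 ('i'): match
  Compare pos 2 ('n') with pos 3 ('n'): match
Result: palindrome

1


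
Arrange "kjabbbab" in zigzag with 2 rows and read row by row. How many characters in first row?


Zigzag "kjabbbab" into 2 rows:
Placing characters:
  'k' => row 0
  'j' => row 1
  'a' => row 0
  'b' => row 1
  'b' => row 0
  'b' => row 1
  'a' => row 0
  'b' => row 1
Rows:
  Row 0: "kaba"
  Row 1: "jbbb"
First row length: 4

4


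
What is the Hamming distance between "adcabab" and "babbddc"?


Comparing "adcabab" and "babbddc" position by position:
  Position 0: 'a' vs 'b' => differ
  Position 1: 'd' vs 'a' => differ
  Position 2: 'c' vs 'b' => differ
  Position 3: 'a' vs 'b' => differ
  Position 4: 'b' vs 'd' => differ
  Position 5: 'a' vs 'd' => differ
  Position 6: 'b' vs 'c' => differ
Total differences (Hamming distance): 7

7


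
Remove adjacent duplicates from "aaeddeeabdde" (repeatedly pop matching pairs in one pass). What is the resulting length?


Input: aaeddeeabdde
Stack-based adjacent duplicate removal:
  Read 'a': push. Stack: a
  Read 'a': matches stack top 'a' => pop. Stack: (empty)
  Read 'e': push. Stack: e
  Read 'd': push. Stack: ed
  Read 'd': matches stack top 'd' => pop. Stack: e
  Read 'e': matches stack top 'e' => pop. Stack: (empty)
  Read 'e': push. Stack: e
  Read 'a': push. Stack: ea
  Read 'b': push. Stack: eab
  Read 'd': push. Stack: eabd
  Read 'd': matches stack top 'd' => pop. Stack: eab
  Read 'e': push. Stack: eabe
Final stack: "eabe" (length 4)

4


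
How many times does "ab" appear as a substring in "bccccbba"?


Searching for "ab" in "bccccbba"
Scanning each position:
  Position 0: "bc" => no
  Position 1: "cc" => no
  Position 2: "cc" => no
  Position 3: "cc" => no
  Position 4: "cb" => no
  Position 5: "bb" => no
  Position 6: "ba" => no
Total occurrences: 0

0


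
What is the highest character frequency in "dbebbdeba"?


Input: dbebbdeba
Character counts:
  'a': 1
  'b': 4
  'd': 2
  'e': 2
Maximum frequency: 4

4


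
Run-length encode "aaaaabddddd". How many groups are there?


Input: aaaaabddddd
Scanning for consecutive runs:
  Group 1: 'a' x 5 (positions 0-4)
  Group 2: 'b' x 1 (positions 5-5)
  Group 3: 'd' x 5 (positions 6-10)
Total groups: 3

3


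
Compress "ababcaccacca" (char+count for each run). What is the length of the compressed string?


Input: ababcaccacca
Runs:
  'a' x 1 => "a1"
  'b' x 1 => "b1"
  'a' x 1 => "a1"
  'b' x 1 => "b1"
  'c' x 1 => "c1"
  'a' x 1 => "a1"
  'c' x 2 => "c2"
  'a' x 1 => "a1"
  'c' x 2 => "c2"
  'a' x 1 => "a1"
Compressed: "a1b1a1b1c1a1c2a1c2a1"
Compressed length: 20

20


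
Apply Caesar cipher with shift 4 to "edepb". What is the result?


Caesar cipher: shift "edepb" by 4
  'e' (pos 4) + 4 = pos 8 = 'i'
  'd' (pos 3) + 4 = pos 7 = 'h'
  'e' (pos 4) + 4 = pos 8 = 'i'
  'p' (pos 15) + 4 = pos 19 = 't'
  'b' (pos 1) + 4 = pos 5 = 'f'
Result: ihitf

ihitf


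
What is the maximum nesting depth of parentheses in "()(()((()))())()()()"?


Input: "()(()((()))())()()()"
Tracking depth:
  Position 0 '(': depth becomes 1
  Position 1 ')': depth becomes 0
  Position 2 '(': depth becomes 1
  Position 3 '(': depth becomes 2
  Position 4 ')': depth becomes 1
  Position 5 '(': depth becomes 2
  Position 6 '(': depth becomes 3
  Position 7 '(': depth becomes 4
  Position 8 ')': depth becomes 3
  Position 9 ')': depth becomes 2
  Position 10 ')': depth becomes 1
  Position 11 '(': depth becomes 2
  Position 12 ')': depth becomes 1
  Position 13 ')': depth becomes 0
  Position 14 '(': depth becomes 1
  Position 15 ')': depth becomes 0
  Position 16 '(': depth becomes 1
  Position 17 ')': depth becomes 0
  Position 18 '(': depth becomes 1
  Position 19 ')': depth becomes 0
Maximum depth reached: 4

4


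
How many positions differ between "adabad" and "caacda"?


Comparing "adabad" and "caacda" position by position:
  Position 0: 'a' vs 'c' => DIFFER
  Position 1: 'd' vs 'a' => DIFFER
  Position 2: 'a' vs 'a' => same
  Position 3: 'b' vs 'c' => DIFFER
  Position 4: 'a' vs 'd' => DIFFER
  Position 5: 'd' vs 'a' => DIFFER
Positions that differ: 5

5


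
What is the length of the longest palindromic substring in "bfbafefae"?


Input: "bfbafefae"
Checking substrings for palindromes:
  [3:8] "afefa" (len 5) => palindrome
  [0:3] "bfb" (len 3) => palindrome
  [4:7] "fef" (len 3) => palindrome
Longest palindromic substring: "afefa" with length 5

5


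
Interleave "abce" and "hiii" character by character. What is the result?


Interleaving "abce" and "hiii":
  Position 0: 'a' from first, 'h' from second => "ah"
  Position 1: 'b' from first, 'i' from second => "bi"
  Position 2: 'c' from first, 'i' from second => "ci"
  Position 3: 'e' from first, 'i' from second => "ei"
Result: ahbiciei

ahbiciei


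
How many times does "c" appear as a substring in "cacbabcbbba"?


Searching for "c" in "cacbabcbbba"
Scanning each position:
  Position 0: "c" => MATCH
  Position 1: "a" => no
  Position 2: "c" => MATCH
  Position 3: "b" => no
  Position 4: "a" => no
  Position 5: "b" => no
  Position 6: "c" => MATCH
  Position 7: "b" => no
  Position 8: "b" => no
  Position 9: "b" => no
  Position 10: "a" => no
Total occurrences: 3

3


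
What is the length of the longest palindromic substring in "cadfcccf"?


Input: "cadfcccf"
Checking substrings for palindromes:
  [3:8] "fcccf" (len 5) => palindrome
  [4:7] "ccc" (len 3) => palindrome
  [4:6] "cc" (len 2) => palindrome
  [5:7] "cc" (len 2) => palindrome
Longest palindromic substring: "fcccf" with length 5

5


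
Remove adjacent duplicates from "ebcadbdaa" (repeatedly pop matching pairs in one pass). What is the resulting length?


Input: ebcadbdaa
Stack-based adjacent duplicate removal:
  Read 'e': push. Stack: e
  Read 'b': push. Stack: eb
  Read 'c': push. Stack: ebc
  Read 'a': push. Stack: ebca
  Read 'd': push. Stack: ebcad
  Read 'b': push. Stack: ebcadb
  Read 'd': push. Stack: ebcadbd
  Read 'a': push. Stack: ebcadbda
  Read 'a': matches stack top 'a' => pop. Stack: ebcadbd
Final stack: "ebcadbd" (length 7)

7


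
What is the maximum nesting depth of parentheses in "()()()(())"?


Input: "()()()(())"
Tracking depth:
  Position 0 '(': depth becomes 1
  Position 1 ')': depth becomes 0
  Position 2 '(': depth becomes 1
  Position 3 ')': depth becomes 0
  Position 4 '(': depth becomes 1
  Position 5 ')': depth becomes 0
  Position 6 '(': depth becomes 1
  Position 7 '(': depth becomes 2
  Position 8 ')': depth becomes 1
  Position 9 ')': depth becomes 0
Maximum depth reached: 2

2


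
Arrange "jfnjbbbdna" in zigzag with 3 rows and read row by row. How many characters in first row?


Zigzag "jfnjbbbdna" into 3 rows:
Placing characters:
  'j' => row 0
  'f' => row 1
  'n' => row 2
  'j' => row 1
  'b' => row 0
  'b' => row 1
  'b' => row 2
  'd' => row 1
  'n' => row 0
  'a' => row 1
Rows:
  Row 0: "jbn"
  Row 1: "fjbda"
  Row 2: "nb"
First row length: 3

3


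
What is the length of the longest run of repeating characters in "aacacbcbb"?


Input: "aacacbcbb"
Scanning for longest run:
  Position 1 ('a'): continues run of 'a', length=2
  Position 2 ('c'): new char, reset run to 1
  Position 3 ('a'): new char, reset run to 1
  Position 4 ('c'): new char, reset run to 1
  Position 5 ('b'): new char, reset run to 1
  Position 6 ('c'): new char, reset run to 1
  Position 7 ('b'): new char, reset run to 1
  Position 8 ('b'): continues run of 'b', length=2
Longest run: 'a' with length 2

2


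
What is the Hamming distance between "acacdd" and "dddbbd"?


Comparing "acacdd" and "dddbbd" position by position:
  Position 0: 'a' vs 'd' => differ
  Position 1: 'c' vs 'd' => differ
  Position 2: 'a' vs 'd' => differ
  Position 3: 'c' vs 'b' => differ
  Position 4: 'd' vs 'b' => differ
  Position 5: 'd' vs 'd' => same
Total differences (Hamming distance): 5

5


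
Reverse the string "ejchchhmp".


Input: ejchchhmp
Reading characters right to left:
  Position 8: 'p'
  Position 7: 'm'
  Position 6: 'h'
  Position 5: 'h'
  Position 4: 'c'
  Position 3: 'h'
  Position 2: 'c'
  Position 1: 'j'
  Position 0: 'e'
Reversed: pmhhchcje

pmhhchcje


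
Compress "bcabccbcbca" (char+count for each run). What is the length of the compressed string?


Input: bcabccbcbca
Runs:
  'b' x 1 => "b1"
  'c' x 1 => "c1"
  'a' x 1 => "a1"
  'b' x 1 => "b1"
  'c' x 2 => "c2"
  'b' x 1 => "b1"
  'c' x 1 => "c1"
  'b' x 1 => "b1"
  'c' x 1 => "c1"
  'a' x 1 => "a1"
Compressed: "b1c1a1b1c2b1c1b1c1a1"
Compressed length: 20

20


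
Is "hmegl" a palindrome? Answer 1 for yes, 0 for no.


Input: hmegl
Reversed: lgemh
  Compare pos 0 ('h') with pos 4 ('l'): MISMATCH
  Compare pos 1 ('m') with pos 3 ('g'): MISMATCH
Result: not a palindrome

0


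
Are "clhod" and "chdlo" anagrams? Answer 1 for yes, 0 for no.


Strings: "clhod", "chdlo"
Sorted first:  cdhlo
Sorted second: cdhlo
Sorted forms match => anagrams

1


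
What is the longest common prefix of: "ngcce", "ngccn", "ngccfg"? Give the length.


Words: ngcce, ngccn, ngccfg
  Position 0: all 'n' => match
  Position 1: all 'g' => match
  Position 2: all 'c' => match
  Position 3: all 'c' => match
  Position 4: ('e', 'n', 'f') => mismatch, stop
LCP = "ngcc" (length 4)

4


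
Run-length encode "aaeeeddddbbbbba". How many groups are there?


Input: aaeeeddddbbbbba
Scanning for consecutive runs:
  Group 1: 'a' x 2 (positions 0-1)
  Group 2: 'e' x 3 (positions 2-4)
  Group 3: 'd' x 4 (positions 5-8)
  Group 4: 'b' x 5 (positions 9-13)
  Group 5: 'a' x 1 (positions 14-14)
Total groups: 5

5


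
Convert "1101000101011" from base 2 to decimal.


Input: "1101000101011" in base 2
Positional expansion:
  Digit '1' (value 1) x 2^12 = 4096
  Digit '1' (value 1) x 2^11 = 2048
  Digit '0' (value 0) x 2^10 = 0
  Digit '1' (value 1) x 2^9 = 512
  Digit '0' (value 0) x 2^8 = 0
  Digit '0' (value 0) x 2^7 = 0
  Digit '0' (value 0) x 2^6 = 0
  Digit '1' (value 1) x 2^5 = 32
  Digit '0' (value 0) x 2^4 = 0
  Digit '1' (value 1) x 2^3 = 8
  Digit '0' (value 0) x 2^2 = 0
  Digit '1' (value 1) x 2^1 = 2
  Digit '1' (value 1) x 2^0 = 1
Sum = 6699

6699


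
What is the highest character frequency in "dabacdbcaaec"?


Input: dabacdbcaaec
Character counts:
  'a': 4
  'b': 2
  'c': 3
  'd': 2
  'e': 1
Maximum frequency: 4

4
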